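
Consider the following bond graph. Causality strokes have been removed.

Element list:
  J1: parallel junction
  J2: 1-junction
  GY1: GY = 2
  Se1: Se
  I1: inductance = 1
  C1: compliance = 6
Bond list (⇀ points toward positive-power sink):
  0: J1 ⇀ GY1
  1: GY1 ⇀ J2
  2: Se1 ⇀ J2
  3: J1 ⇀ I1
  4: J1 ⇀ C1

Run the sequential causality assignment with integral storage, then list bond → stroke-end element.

β2 stroke at J2  (Se1 (Se) sets effort on bond)
β1 stroke at GY1  (J2: last free bond brings flow in)
β0 stroke at GY1  (GY1: gyrator matches bond 1)
β3 stroke at I1  (I1 integral (f out))
β4 stroke at J1  (closing 0-jn rule on J1)

bond 0 |GY1
bond 1 |GY1
bond 2 |J2
bond 3 |I1
bond 4 |J1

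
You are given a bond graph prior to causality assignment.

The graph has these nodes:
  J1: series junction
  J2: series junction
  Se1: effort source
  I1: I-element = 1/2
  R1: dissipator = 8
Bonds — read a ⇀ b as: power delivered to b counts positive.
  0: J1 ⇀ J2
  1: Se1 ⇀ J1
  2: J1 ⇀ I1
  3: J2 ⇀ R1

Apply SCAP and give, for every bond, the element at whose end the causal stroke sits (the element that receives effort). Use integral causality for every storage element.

bond 1 stroke at J1  (Se1: effort source, stroke at far end)
bond 2 stroke at I1  (I1 outputs flow p/I1)
bond 0 stroke at J1  (1-jn J1 has f-setter on 2)
bond 3 stroke at J2  (J2 flow already set via bond 0)

#0 →J1
#1 →J1
#2 →I1
#3 →J2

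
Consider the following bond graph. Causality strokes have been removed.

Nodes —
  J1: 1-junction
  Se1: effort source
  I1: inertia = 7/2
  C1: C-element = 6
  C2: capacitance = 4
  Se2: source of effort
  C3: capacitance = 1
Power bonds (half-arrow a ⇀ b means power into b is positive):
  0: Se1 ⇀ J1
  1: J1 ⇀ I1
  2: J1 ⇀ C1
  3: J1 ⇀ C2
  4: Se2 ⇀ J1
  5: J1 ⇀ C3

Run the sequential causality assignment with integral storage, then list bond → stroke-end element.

#0 stroke→J1  (Se1 fixes effort; stroke away)
#4 stroke→J1  (Se2: effort source, stroke at far end)
#1 stroke→I1  (I1 outputs flow p/I1)
#2 stroke→J1  (J1: bond 1 brought flow, rest push out)
#3 stroke→J1  (J1 flow already set via bond 1)
#5 stroke→J1  (1-jn J1 has f-setter on 1)

bond 0 →J1
bond 1 →I1
bond 2 →J1
bond 3 →J1
bond 4 →J1
bond 5 →J1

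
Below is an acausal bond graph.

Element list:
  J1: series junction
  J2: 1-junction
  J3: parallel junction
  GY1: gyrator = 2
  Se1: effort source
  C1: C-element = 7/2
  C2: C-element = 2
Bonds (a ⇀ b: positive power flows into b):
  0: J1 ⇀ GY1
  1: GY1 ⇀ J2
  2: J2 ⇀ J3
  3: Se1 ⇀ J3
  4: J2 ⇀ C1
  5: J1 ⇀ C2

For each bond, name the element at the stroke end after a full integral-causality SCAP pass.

β0 stroke→GY1
β1 stroke→GY1
β2 stroke→J2
β3 stroke→J3
β4 stroke→J2
β5 stroke→J1

bond 3 |J3  (source Se1 imposes e)
bond 2 |J2  (J3: bond 3 brought effort, rest push out)
bond 4 |J2  (C1: C, integral causality)
bond 1 |GY1  (only one flow-in slot at J2)
bond 0 |GY1  (GY1 both-in/both-out from 1)
bond 5 |J1  (common-f at J1 fixed by 0)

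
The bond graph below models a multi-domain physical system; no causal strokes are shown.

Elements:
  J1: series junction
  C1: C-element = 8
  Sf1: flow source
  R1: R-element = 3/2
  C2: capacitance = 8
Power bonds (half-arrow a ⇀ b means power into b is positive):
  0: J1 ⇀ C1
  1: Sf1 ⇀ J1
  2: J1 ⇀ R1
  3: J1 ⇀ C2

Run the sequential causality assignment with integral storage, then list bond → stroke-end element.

bond 0 |J1
bond 1 |Sf1
bond 2 |J1
bond 3 |J1

b1 →Sf1  (source Sf1 imposes f)
b0 →J1  (common-f at J1 fixed by 1)
b2 →J1  (1-jn J1 has f-setter on 1)
b3 →J1  (1-jn J1 has f-setter on 1)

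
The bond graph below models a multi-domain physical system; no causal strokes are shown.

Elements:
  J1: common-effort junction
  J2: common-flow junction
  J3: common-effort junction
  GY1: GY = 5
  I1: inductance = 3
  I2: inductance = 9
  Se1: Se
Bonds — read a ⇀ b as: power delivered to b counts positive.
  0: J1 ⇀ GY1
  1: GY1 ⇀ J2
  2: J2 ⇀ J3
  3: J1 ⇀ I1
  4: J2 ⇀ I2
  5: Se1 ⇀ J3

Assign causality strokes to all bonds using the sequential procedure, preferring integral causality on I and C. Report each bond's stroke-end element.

#0 stroke at J1
#1 stroke at J2
#2 stroke at J2
#3 stroke at I1
#4 stroke at I2
#5 stroke at J3

b5 stroke→J3  (Se1: effort source, stroke at far end)
b2 stroke→J2  (J3 effort already set via bond 5)
b3 stroke→I1  (I1: I, integral causality)
b0 stroke→J1  (J1: last free bond brings effort in)
b1 stroke→J2  (GY GY1: same side as bond 0)
b4 stroke→I2  (only one flow-in slot at J2)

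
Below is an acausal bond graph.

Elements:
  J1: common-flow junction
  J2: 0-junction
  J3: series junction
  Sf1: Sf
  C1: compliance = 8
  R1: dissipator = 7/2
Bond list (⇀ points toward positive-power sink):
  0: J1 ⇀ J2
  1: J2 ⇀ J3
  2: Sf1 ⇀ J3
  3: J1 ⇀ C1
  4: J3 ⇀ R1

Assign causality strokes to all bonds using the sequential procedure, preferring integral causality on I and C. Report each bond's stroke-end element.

bond 0 |J2
bond 1 |J3
bond 2 |Sf1
bond 3 |J1
bond 4 |J3

β2 |Sf1  (source Sf1 imposes f)
β1 |J3  (J3 flow already set via bond 2)
β4 |J3  (J3: bond 2 brought flow, rest push out)
β0 |J2  (J2: last free bond brings effort in)
β3 |J1  (common-f at J1 fixed by 0)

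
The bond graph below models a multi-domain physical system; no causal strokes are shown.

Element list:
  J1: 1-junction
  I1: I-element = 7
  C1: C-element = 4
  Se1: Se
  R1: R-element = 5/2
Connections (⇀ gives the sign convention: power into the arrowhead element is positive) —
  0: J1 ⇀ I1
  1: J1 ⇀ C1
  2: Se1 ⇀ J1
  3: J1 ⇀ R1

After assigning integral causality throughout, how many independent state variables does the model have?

bond 2 |J1  (Se1 fixes effort; stroke away)
bond 0 |I1  (I1 integral (f out))
bond 1 |J1  (common-f at J1 fixed by 0)
bond 3 |J1  (1-jn J1 has f-setter on 0)

2  (C1, I1 all integral)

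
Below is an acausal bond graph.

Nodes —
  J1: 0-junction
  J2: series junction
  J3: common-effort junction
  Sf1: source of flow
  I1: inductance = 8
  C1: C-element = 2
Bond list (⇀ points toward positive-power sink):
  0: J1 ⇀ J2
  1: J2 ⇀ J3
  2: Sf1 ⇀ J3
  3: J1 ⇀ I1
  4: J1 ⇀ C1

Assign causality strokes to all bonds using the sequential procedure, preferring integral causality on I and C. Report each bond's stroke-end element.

b2 |Sf1  (Sf1 (Sf) sets flow on bond)
b1 |J3  (J3 needs exactly one e-in)
b0 |J2  (J2 flow already set via bond 1)
b3 |I1  (I1 integral (f out))
b4 |J1  (J1 needs exactly one e-in)

#0 |J2
#1 |J3
#2 |Sf1
#3 |I1
#4 |J1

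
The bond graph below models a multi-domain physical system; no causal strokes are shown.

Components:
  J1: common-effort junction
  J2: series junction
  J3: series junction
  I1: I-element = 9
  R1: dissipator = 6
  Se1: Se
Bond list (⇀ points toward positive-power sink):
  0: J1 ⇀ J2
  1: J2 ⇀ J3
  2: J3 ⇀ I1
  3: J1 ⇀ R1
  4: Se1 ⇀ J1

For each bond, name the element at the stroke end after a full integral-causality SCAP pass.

bond 4 stroke→J1  (Se1: effort source, stroke at far end)
bond 0 stroke→J2  (J1: bond 4 brought effort, rest push out)
bond 3 stroke→R1  (common-e at J1 fixed by 4)
bond 1 stroke→J3  (J2: last free bond brings flow in)
bond 2 stroke→I1  (J3 needs exactly one f-in)

#0 →J2
#1 →J3
#2 →I1
#3 →R1
#4 →J1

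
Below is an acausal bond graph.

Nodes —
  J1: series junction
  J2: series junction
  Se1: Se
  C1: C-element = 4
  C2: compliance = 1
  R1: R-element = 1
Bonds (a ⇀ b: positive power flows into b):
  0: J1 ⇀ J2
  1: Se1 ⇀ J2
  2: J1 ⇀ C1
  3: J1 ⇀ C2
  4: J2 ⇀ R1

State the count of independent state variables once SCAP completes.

β1 stroke→J2  (source Se1 imposes e)
β2 stroke→J1  (C1: C, integral causality)
β3 stroke→J1  (C2: C, integral causality)
β0 stroke→J2  (J1 needs exactly one f-in)
β4 stroke→R1  (J2 needs exactly one f-in)

2  (C1, C2 all integral)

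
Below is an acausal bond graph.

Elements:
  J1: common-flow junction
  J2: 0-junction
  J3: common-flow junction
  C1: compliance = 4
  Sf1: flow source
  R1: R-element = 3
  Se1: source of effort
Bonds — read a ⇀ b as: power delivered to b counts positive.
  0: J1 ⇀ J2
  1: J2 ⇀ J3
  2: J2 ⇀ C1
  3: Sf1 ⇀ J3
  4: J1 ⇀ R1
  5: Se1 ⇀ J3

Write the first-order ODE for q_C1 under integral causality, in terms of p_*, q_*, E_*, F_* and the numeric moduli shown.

b3 stroke at Sf1  (Sf1 (Sf) sets flow on bond)
b5 stroke at J3  (Se1: effort source, stroke at far end)
b1 stroke at J3  (J3 flow already set via bond 3)
b2 stroke at J2  (prefer integral on C1)
b0 stroke at J1  (0-jn J2 has e-setter on 2)
b4 stroke at R1  (only one flow-in slot at J1)

dq_C1/dt = -F_Sf1 - q_C1/12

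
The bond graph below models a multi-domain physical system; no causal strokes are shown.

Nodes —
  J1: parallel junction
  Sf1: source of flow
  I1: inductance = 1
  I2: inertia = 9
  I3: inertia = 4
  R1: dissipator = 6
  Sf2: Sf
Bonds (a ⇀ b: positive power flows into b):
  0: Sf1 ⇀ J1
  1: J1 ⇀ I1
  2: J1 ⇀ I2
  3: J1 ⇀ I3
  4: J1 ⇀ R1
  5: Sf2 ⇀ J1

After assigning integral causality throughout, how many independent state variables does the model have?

3  (I1, I2, I3 all integral)

b0 |Sf1  (source Sf1 imposes f)
b5 |Sf2  (source Sf2 imposes f)
b1 |I1  (I1: I, integral causality)
b2 |I2  (I2 outputs flow p/I2)
b3 |I3  (prefer integral on I3)
b4 |J1  (J1 needs exactly one e-in)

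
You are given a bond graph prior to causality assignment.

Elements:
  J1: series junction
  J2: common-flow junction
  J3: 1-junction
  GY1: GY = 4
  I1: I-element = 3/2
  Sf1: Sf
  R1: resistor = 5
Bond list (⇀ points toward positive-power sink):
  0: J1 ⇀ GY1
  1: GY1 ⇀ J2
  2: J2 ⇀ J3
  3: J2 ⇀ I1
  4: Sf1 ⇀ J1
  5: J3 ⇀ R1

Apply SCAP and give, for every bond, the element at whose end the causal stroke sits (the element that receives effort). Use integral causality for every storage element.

#0 →J1
#1 →J2
#2 →J2
#3 →I1
#4 →Sf1
#5 →J3

bond 4 stroke→Sf1  (Sf1: flow source, stroke at near end)
bond 0 stroke→J1  (J1: bond 4 brought flow, rest push out)
bond 1 stroke→J2  (through GY1, causality inverts; strokes same side of GY1)
bond 3 stroke→I1  (I1 integral (f out))
bond 2 stroke→J2  (J2 flow already set via bond 3)
bond 5 stroke→J3  (J3: bond 2 brought flow, rest push out)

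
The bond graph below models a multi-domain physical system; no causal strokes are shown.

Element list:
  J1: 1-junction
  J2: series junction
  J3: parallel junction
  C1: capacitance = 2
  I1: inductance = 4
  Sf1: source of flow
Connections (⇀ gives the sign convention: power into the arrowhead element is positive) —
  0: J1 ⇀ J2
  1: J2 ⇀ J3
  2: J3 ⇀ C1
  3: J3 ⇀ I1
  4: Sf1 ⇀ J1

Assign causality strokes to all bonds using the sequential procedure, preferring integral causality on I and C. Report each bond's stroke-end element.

b0 stroke→J1
b1 stroke→J2
b2 stroke→J3
b3 stroke→I1
b4 stroke→Sf1

β4 |Sf1  (Sf1 (Sf) sets flow on bond)
β0 |J1  (J1 flow already set via bond 4)
β1 |J2  (common-f at J2 fixed by 0)
β2 |J3  (C1: C, integral causality)
β3 |I1  (J3 effort already set via bond 2)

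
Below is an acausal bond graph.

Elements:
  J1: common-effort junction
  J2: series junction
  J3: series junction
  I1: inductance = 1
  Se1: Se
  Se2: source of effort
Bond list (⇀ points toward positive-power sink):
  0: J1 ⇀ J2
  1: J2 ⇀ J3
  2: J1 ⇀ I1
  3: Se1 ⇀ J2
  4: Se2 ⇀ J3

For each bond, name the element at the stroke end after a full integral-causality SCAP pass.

b0 →J1
b1 →J2
b2 →I1
b3 →J2
b4 →J3

b3 →J2  (Se1: effort source, stroke at far end)
b4 →J3  (Se2 fixes effort; stroke away)
b1 →J2  (J3: last free bond brings flow in)
b0 →J1  (closing 1-jn rule on J2)
b2 →I1  (0-jn J1 has e-setter on 0)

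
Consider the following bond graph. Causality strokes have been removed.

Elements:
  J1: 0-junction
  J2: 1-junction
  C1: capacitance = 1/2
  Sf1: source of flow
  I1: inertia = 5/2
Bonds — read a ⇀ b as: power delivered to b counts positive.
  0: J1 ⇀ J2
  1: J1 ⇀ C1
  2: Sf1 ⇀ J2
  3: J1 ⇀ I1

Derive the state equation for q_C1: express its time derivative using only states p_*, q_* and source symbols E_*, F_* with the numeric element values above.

dq_C1/dt = -F_Sf1 - 2*p_I1/5

β2 |Sf1  (source Sf1 imposes f)
β0 |J2  (J2 flow already set via bond 2)
β1 |J1  (prefer integral on C1)
β3 |I1  (J1: bond 1 brought effort, rest push out)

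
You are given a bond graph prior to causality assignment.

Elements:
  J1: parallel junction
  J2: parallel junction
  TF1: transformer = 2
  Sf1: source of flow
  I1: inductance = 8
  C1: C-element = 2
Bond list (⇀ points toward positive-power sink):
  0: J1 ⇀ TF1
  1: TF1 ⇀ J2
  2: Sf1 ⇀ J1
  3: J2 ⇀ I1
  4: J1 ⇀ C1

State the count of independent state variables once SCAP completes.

2  (C1, I1 all integral)

#2 |Sf1  (Sf1: flow source, stroke at near end)
#3 |I1  (prefer integral on I1)
#1 |J2  (only one effort-in slot at J2)
#0 |TF1  (through TF1, causality passes straight; one stroke at TF1)
#4 |J1  (only one effort-in slot at J1)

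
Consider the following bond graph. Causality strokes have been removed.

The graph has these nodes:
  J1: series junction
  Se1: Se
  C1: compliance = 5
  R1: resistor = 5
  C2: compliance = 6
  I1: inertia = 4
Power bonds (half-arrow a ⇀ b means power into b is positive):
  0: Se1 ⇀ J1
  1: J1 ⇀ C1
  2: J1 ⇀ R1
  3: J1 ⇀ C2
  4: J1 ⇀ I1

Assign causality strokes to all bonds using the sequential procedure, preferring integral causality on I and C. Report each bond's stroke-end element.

β0 stroke→J1
β1 stroke→J1
β2 stroke→J1
β3 stroke→J1
β4 stroke→I1

bond 0 →J1  (Se1 fixes effort; stroke away)
bond 1 →J1  (prefer integral on C1)
bond 3 →J1  (C2 integral (e out))
bond 4 →I1  (prefer integral on I1)
bond 2 →J1  (J1: bond 4 brought flow, rest push out)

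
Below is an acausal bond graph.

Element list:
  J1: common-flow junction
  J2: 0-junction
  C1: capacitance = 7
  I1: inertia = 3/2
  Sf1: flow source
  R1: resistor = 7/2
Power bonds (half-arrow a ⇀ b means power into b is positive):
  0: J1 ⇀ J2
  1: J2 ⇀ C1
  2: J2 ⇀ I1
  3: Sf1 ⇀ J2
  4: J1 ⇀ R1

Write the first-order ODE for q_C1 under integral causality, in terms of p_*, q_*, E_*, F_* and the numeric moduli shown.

dq_C1/dt = F_Sf1 - 2*p_I1/3 - 2*q_C1/49

β3 stroke at Sf1  (Sf1 fixes flow; stroke at Sf1)
β1 stroke at J2  (prefer integral on C1)
β0 stroke at J1  (J2: bond 1 brought effort, rest push out)
β2 stroke at I1  (J2 effort already set via bond 1)
β4 stroke at R1  (closing 1-jn rule on J1)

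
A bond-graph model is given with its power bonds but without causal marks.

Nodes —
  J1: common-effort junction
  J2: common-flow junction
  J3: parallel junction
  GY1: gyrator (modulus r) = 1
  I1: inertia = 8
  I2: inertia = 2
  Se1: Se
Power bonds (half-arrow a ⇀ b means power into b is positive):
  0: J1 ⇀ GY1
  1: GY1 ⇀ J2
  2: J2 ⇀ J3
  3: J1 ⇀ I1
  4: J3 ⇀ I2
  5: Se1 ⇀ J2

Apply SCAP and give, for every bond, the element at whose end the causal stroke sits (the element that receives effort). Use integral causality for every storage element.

bond 0 |J1
bond 1 |J2
bond 2 |J3
bond 3 |I1
bond 4 |I2
bond 5 |J2

b5 stroke at J2  (Se1 fixes effort; stroke away)
b3 stroke at I1  (I1 outputs flow p/I1)
b0 stroke at J1  (J1: last free bond brings effort in)
b1 stroke at J2  (GY GY1: same side as bond 0)
b2 stroke at J3  (only one flow-in slot at J2)
b4 stroke at I2  (J3: bond 2 brought effort, rest push out)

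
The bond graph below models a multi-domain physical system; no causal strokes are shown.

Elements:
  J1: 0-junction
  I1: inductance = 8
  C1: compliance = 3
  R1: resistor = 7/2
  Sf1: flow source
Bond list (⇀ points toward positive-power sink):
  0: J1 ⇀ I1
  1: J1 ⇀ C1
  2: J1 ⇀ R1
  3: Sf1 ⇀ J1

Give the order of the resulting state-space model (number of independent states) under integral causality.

#3 →Sf1  (source Sf1 imposes f)
#0 →I1  (I1 integral (f out))
#1 →J1  (C1 outputs effort q/C1)
#2 →R1  (J1: bond 1 brought effort, rest push out)

2  (C1, I1 all integral)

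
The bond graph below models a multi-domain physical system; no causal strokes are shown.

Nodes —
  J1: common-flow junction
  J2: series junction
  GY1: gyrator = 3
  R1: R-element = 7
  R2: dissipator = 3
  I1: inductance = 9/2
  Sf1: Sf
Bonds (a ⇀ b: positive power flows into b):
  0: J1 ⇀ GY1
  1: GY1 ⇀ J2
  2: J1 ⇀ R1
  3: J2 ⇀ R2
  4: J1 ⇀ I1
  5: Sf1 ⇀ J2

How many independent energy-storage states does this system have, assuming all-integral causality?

1  (I1 all integral)

bond 5 →Sf1  (Sf1 (Sf) sets flow on bond)
bond 1 →J2  (J2: bond 5 brought flow, rest push out)
bond 3 →J2  (J2 flow already set via bond 5)
bond 0 →J1  (through GY1, causality inverts; strokes same side of GY1)
bond 4 →I1  (I1 integral (f out))
bond 2 →J1  (J1: bond 4 brought flow, rest push out)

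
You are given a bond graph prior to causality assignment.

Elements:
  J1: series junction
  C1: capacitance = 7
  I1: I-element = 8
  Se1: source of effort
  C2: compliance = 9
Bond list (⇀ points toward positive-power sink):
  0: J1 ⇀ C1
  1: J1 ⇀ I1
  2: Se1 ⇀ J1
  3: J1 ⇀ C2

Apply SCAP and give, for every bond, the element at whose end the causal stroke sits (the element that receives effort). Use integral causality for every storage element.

bond 2 |J1  (Se1 (Se) sets effort on bond)
bond 0 |J1  (prefer integral on C1)
bond 1 |I1  (prefer integral on I1)
bond 3 |J1  (common-f at J1 fixed by 1)

b0 |J1
b1 |I1
b2 |J1
b3 |J1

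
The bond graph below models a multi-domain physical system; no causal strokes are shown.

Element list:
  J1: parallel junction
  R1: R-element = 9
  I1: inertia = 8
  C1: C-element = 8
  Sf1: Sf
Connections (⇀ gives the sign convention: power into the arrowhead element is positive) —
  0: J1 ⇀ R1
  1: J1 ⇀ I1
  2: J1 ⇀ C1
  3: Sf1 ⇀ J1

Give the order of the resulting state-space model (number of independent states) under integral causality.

β3 stroke→Sf1  (source Sf1 imposes f)
β1 stroke→I1  (I1 outputs flow p/I1)
β2 stroke→J1  (C1 outputs effort q/C1)
β0 stroke→R1  (J1: bond 2 brought effort, rest push out)

2  (C1, I1 all integral)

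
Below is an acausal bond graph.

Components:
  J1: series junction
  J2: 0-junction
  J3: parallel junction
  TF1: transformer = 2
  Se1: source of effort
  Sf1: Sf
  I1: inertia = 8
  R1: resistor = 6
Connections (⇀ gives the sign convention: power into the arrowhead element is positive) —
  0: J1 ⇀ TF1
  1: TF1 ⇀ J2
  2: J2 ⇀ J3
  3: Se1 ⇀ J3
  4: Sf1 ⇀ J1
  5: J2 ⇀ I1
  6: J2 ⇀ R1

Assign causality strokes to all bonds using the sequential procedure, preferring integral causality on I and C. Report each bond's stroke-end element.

β0 stroke→J1
β1 stroke→TF1
β2 stroke→J2
β3 stroke→J3
β4 stroke→Sf1
β5 stroke→I1
β6 stroke→R1

#3 |J3  (Se1: effort source, stroke at far end)
#4 |Sf1  (Sf1 fixes flow; stroke at Sf1)
#0 |J1  (J1: bond 4 brought flow, rest push out)
#2 |J2  (J3 effort already set via bond 3)
#1 |TF1  (TF TF1: opposite of bond 0)
#5 |I1  (J2 effort already set via bond 2)
#6 |R1  (0-jn J2 has e-setter on 2)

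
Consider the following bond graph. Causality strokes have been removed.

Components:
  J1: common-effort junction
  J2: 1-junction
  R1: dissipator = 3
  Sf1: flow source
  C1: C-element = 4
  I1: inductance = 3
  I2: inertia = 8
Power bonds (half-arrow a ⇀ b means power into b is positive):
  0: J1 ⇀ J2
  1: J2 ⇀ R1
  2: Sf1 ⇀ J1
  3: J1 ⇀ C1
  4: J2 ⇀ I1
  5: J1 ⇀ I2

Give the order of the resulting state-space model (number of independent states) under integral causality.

3  (C1, I1, I2 all integral)

b2 →Sf1  (Sf1: flow source, stroke at near end)
b3 →J1  (C1 integral (e out))
b0 →J2  (common-e at J1 fixed by 3)
b5 →I2  (J1 effort already set via bond 3)
b4 →I1  (prefer integral on I1)
b1 →J2  (common-f at J2 fixed by 4)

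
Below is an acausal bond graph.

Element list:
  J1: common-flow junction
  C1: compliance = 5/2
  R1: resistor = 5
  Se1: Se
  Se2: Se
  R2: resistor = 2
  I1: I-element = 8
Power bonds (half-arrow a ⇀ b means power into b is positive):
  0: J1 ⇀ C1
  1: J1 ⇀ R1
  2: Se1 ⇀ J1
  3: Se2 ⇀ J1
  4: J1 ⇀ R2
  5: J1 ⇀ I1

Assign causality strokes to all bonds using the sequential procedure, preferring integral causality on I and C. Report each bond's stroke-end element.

b2 stroke at J1  (Se1 (Se) sets effort on bond)
b3 stroke at J1  (Se2: effort source, stroke at far end)
b0 stroke at J1  (C1 outputs effort q/C1)
b5 stroke at I1  (I1 integral (f out))
b1 stroke at J1  (J1: bond 5 brought flow, rest push out)
b4 stroke at J1  (J1: bond 5 brought flow, rest push out)

β0 stroke→J1
β1 stroke→J1
β2 stroke→J1
β3 stroke→J1
β4 stroke→J1
β5 stroke→I1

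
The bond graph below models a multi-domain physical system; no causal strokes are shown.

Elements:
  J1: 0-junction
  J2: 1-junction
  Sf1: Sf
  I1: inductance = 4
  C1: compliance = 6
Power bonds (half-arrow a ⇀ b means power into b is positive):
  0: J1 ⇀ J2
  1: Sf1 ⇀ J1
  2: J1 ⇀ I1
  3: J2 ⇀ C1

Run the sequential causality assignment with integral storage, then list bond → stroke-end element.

bond 1 stroke→Sf1  (Sf1: flow source, stroke at near end)
bond 2 stroke→I1  (I1 integral (f out))
bond 0 stroke→J1  (J1 needs exactly one e-in)
bond 3 stroke→J2  (common-f at J2 fixed by 0)

#0 stroke at J1
#1 stroke at Sf1
#2 stroke at I1
#3 stroke at J2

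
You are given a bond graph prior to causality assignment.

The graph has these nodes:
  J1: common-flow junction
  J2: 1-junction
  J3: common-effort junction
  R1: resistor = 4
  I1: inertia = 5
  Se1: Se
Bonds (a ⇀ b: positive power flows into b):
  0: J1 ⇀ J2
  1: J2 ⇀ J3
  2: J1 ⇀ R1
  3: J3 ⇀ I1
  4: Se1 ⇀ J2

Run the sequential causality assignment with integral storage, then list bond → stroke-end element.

β4 |J2  (Se1: effort source, stroke at far end)
β3 |I1  (I1: I, integral causality)
β1 |J3  (closing 0-jn rule on J3)
β0 |J2  (common-f at J2 fixed by 1)
β2 |J1  (J1 flow already set via bond 0)

#0 stroke→J2
#1 stroke→J3
#2 stroke→J1
#3 stroke→I1
#4 stroke→J2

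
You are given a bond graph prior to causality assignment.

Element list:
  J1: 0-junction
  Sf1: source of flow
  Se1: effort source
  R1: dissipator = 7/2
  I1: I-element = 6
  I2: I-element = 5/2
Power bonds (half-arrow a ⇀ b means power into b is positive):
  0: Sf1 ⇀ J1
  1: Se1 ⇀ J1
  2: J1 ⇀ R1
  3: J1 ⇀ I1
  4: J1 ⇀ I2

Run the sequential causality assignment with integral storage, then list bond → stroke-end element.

b0 →Sf1
b1 →J1
b2 →R1
b3 →I1
b4 →I2

#0 stroke at Sf1  (Sf1: flow source, stroke at near end)
#1 stroke at J1  (Se1 (Se) sets effort on bond)
#2 stroke at R1  (common-e at J1 fixed by 1)
#3 stroke at I1  (0-jn J1 has e-setter on 1)
#4 stroke at I2  (J1: bond 1 brought effort, rest push out)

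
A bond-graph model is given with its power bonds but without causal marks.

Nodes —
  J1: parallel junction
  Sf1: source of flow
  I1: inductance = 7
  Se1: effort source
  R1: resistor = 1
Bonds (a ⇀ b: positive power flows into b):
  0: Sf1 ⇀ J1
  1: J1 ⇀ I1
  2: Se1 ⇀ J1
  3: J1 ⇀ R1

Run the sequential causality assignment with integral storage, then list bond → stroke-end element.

bond 0 stroke at Sf1  (source Sf1 imposes f)
bond 2 stroke at J1  (Se1: effort source, stroke at far end)
bond 1 stroke at I1  (J1 effort already set via bond 2)
bond 3 stroke at R1  (0-jn J1 has e-setter on 2)

β0 |Sf1
β1 |I1
β2 |J1
β3 |R1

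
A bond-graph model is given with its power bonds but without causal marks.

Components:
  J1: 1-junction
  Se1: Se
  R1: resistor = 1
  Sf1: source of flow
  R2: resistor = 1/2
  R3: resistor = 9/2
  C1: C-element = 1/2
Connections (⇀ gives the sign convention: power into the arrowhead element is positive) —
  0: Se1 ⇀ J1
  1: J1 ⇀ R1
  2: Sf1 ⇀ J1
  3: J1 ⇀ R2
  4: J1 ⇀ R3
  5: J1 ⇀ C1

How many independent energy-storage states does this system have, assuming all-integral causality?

1  (C1 all integral)

β0 stroke at J1  (Se1 (Se) sets effort on bond)
β2 stroke at Sf1  (source Sf1 imposes f)
β1 stroke at J1  (1-jn J1 has f-setter on 2)
β3 stroke at J1  (1-jn J1 has f-setter on 2)
β4 stroke at J1  (common-f at J1 fixed by 2)
β5 stroke at J1  (J1 flow already set via bond 2)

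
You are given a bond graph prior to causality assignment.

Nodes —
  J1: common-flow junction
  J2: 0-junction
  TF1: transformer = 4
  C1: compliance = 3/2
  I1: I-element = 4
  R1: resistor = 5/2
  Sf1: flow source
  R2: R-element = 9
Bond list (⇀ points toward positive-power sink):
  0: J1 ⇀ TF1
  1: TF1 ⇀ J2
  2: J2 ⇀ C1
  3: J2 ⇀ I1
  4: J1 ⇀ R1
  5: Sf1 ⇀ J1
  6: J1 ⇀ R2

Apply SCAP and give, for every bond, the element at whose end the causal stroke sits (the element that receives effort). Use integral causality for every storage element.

bond 0 stroke→J1
bond 1 stroke→TF1
bond 2 stroke→J2
bond 3 stroke→I1
bond 4 stroke→J1
bond 5 stroke→Sf1
bond 6 stroke→J1

b5 |Sf1  (Sf1 fixes flow; stroke at Sf1)
b0 |J1  (J1 flow already set via bond 5)
b4 |J1  (J1 flow already set via bond 5)
b6 |J1  (1-jn J1 has f-setter on 5)
b1 |TF1  (TF TF1: opposite of bond 0)
b2 |J2  (C1: C, integral causality)
b3 |I1  (0-jn J2 has e-setter on 2)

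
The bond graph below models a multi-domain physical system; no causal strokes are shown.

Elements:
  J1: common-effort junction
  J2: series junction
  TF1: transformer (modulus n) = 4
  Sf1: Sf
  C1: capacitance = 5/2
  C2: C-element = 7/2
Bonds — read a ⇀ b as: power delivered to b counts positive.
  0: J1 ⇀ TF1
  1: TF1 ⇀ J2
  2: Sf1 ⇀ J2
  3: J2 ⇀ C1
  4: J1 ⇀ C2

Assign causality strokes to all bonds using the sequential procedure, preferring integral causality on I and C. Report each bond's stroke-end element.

#2 stroke at Sf1  (source Sf1 imposes f)
#1 stroke at J2  (1-jn J2 has f-setter on 2)
#3 stroke at J2  (1-jn J2 has f-setter on 2)
#0 stroke at TF1  (TF1 one-in-one-out from 1)
#4 stroke at J1  (J1: last free bond brings effort in)

β0 |TF1
β1 |J2
β2 |Sf1
β3 |J2
β4 |J1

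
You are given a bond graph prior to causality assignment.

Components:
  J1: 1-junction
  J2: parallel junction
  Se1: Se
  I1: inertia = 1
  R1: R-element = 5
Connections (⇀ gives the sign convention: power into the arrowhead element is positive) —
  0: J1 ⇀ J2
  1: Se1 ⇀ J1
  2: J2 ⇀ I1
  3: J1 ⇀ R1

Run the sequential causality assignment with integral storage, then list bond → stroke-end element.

b1 →J1  (Se1 fixes effort; stroke away)
b2 →I1  (prefer integral on I1)
b0 →J2  (J2 needs exactly one e-in)
b3 →J1  (J1: bond 0 brought flow, rest push out)

b0 stroke→J2
b1 stroke→J1
b2 stroke→I1
b3 stroke→J1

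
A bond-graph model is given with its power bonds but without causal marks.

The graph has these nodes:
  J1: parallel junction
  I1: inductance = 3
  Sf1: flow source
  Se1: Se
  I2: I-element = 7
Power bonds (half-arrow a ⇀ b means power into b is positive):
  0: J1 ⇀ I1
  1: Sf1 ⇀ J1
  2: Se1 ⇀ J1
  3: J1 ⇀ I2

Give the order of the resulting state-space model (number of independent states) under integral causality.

2  (I1, I2 all integral)

β1 |Sf1  (Sf1 (Sf) sets flow on bond)
β2 |J1  (Se1 fixes effort; stroke away)
β0 |I1  (common-e at J1 fixed by 2)
β3 |I2  (J1 effort already set via bond 2)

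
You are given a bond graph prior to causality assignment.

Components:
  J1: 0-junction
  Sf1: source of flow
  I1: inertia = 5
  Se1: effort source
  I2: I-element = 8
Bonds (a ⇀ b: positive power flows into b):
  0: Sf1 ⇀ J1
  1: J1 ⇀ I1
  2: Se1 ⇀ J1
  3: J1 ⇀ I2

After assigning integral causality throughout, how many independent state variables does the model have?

2  (I1, I2 all integral)

β0 stroke→Sf1  (Sf1: flow source, stroke at near end)
β2 stroke→J1  (Se1 fixes effort; stroke away)
β1 stroke→I1  (J1 effort already set via bond 2)
β3 stroke→I2  (common-e at J1 fixed by 2)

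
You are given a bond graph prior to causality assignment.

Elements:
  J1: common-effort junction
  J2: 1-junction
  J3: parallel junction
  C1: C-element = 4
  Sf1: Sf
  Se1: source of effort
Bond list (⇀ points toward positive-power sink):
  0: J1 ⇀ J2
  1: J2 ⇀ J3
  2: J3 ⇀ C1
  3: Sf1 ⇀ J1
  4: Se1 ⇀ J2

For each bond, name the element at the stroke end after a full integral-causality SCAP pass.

b0 stroke at J1
b1 stroke at J2
b2 stroke at J3
b3 stroke at Sf1
b4 stroke at J2

b3 |Sf1  (Sf1 (Sf) sets flow on bond)
b4 |J2  (Se1 (Se) sets effort on bond)
b0 |J1  (J1: last free bond brings effort in)
b1 |J2  (J2 flow already set via bond 0)
b2 |J3  (only one effort-in slot at J3)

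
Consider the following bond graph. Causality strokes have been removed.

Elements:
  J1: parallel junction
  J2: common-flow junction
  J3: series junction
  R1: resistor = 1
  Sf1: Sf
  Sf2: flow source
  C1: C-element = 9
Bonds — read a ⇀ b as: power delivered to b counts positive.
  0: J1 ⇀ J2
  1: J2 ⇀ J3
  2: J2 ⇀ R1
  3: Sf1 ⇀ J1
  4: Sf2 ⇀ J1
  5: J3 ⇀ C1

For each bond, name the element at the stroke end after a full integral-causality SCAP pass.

b0 stroke→J1
b1 stroke→J2
b2 stroke→J2
b3 stroke→Sf1
b4 stroke→Sf2
b5 stroke→J3

β3 stroke at Sf1  (Sf1 fixes flow; stroke at Sf1)
β4 stroke at Sf2  (source Sf2 imposes f)
β0 stroke at J1  (J1 needs exactly one e-in)
β1 stroke at J2  (common-f at J2 fixed by 0)
β2 stroke at J2  (1-jn J2 has f-setter on 0)
β5 stroke at J3  (common-f at J3 fixed by 1)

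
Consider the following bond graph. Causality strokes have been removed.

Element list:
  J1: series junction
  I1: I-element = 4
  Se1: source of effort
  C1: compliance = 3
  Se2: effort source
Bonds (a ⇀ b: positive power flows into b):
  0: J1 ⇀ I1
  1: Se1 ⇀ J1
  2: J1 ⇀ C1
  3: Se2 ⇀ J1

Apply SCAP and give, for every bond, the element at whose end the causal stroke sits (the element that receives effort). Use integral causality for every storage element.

b0 |I1
b1 |J1
b2 |J1
b3 |J1

β1 stroke at J1  (Se1 (Se) sets effort on bond)
β3 stroke at J1  (Se2 fixes effort; stroke away)
β0 stroke at I1  (I1: I, integral causality)
β2 stroke at J1  (1-jn J1 has f-setter on 0)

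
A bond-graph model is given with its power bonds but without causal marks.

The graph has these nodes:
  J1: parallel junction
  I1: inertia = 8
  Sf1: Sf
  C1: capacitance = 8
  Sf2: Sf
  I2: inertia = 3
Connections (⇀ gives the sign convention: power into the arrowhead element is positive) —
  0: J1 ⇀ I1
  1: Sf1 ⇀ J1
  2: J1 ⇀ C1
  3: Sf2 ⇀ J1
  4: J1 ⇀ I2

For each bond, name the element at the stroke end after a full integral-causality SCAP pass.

bond 1 stroke at Sf1  (Sf1 (Sf) sets flow on bond)
bond 3 stroke at Sf2  (Sf2: flow source, stroke at near end)
bond 0 stroke at I1  (I1: I, integral causality)
bond 2 stroke at J1  (C1 outputs effort q/C1)
bond 4 stroke at I2  (common-e at J1 fixed by 2)

bond 0 stroke→I1
bond 1 stroke→Sf1
bond 2 stroke→J1
bond 3 stroke→Sf2
bond 4 stroke→I2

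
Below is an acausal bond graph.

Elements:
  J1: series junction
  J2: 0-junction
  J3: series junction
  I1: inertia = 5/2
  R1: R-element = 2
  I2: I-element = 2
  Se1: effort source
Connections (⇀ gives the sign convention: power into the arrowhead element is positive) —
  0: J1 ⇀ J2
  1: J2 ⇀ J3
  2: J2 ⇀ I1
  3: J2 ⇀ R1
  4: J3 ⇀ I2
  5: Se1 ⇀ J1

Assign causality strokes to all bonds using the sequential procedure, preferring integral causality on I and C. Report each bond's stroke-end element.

b5 stroke→J1  (source Se1 imposes e)
b0 stroke→J2  (closing 1-jn rule on J1)
b1 stroke→J3  (common-e at J2 fixed by 0)
b2 stroke→I1  (J2 effort already set via bond 0)
b3 stroke→R1  (common-e at J2 fixed by 0)
b4 stroke→I2  (J3: last free bond brings flow in)

bond 0 |J2
bond 1 |J3
bond 2 |I1
bond 3 |R1
bond 4 |I2
bond 5 |J1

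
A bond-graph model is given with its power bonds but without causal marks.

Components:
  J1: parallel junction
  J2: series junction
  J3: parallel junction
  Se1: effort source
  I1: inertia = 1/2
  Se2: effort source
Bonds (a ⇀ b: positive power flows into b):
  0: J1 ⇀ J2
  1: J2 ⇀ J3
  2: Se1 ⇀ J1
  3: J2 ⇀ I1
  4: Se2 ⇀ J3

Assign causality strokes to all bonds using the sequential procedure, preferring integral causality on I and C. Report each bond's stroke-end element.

b0 →J2
b1 →J2
b2 →J1
b3 →I1
b4 →J3

β2 |J1  (Se1: effort source, stroke at far end)
β4 |J3  (source Se2 imposes e)
β0 |J2  (J1 effort already set via bond 2)
β1 |J2  (common-e at J3 fixed by 4)
β3 |I1  (J2 needs exactly one f-in)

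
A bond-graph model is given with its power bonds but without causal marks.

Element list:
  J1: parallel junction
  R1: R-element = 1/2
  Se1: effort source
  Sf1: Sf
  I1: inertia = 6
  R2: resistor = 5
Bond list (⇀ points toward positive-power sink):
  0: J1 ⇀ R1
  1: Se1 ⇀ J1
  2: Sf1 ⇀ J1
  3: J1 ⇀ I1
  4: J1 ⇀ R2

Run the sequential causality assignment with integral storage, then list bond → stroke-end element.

bond 1 |J1  (Se1: effort source, stroke at far end)
bond 2 |Sf1  (Sf1 fixes flow; stroke at Sf1)
bond 0 |R1  (J1 effort already set via bond 1)
bond 3 |I1  (0-jn J1 has e-setter on 1)
bond 4 |R2  (common-e at J1 fixed by 1)

bond 0 stroke at R1
bond 1 stroke at J1
bond 2 stroke at Sf1
bond 3 stroke at I1
bond 4 stroke at R2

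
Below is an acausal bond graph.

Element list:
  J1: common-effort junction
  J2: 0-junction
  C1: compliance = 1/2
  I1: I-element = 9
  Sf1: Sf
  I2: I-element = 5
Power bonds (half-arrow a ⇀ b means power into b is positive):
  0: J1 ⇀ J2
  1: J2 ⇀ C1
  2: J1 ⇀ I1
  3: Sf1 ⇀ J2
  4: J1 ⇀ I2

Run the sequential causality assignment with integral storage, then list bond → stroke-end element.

β3 stroke→Sf1  (Sf1 (Sf) sets flow on bond)
β1 stroke→J2  (prefer integral on C1)
β0 stroke→J1  (0-jn J2 has e-setter on 1)
β2 stroke→I1  (J1 effort already set via bond 0)
β4 stroke→I2  (J1 effort already set via bond 0)

bond 0 |J1
bond 1 |J2
bond 2 |I1
bond 3 |Sf1
bond 4 |I2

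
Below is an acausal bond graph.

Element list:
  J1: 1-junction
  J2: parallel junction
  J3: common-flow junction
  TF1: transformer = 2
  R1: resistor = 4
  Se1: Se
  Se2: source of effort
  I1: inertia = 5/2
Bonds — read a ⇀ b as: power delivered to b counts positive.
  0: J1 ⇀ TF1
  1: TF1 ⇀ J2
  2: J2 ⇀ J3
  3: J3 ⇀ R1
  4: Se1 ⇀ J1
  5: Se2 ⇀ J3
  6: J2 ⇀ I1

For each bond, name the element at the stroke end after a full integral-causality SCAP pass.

#4 stroke→J1  (Se1 (Se) sets effort on bond)
#5 stroke→J3  (Se2 fixes effort; stroke away)
#0 stroke→TF1  (J1: last free bond brings flow in)
#1 stroke→J2  (TF TF1: opposite of bond 0)
#2 stroke→J3  (J2: bond 1 brought effort, rest push out)
#6 stroke→I1  (common-e at J2 fixed by 1)
#3 stroke→R1  (only one flow-in slot at J3)

b0 stroke→TF1
b1 stroke→J2
b2 stroke→J3
b3 stroke→R1
b4 stroke→J1
b5 stroke→J3
b6 stroke→I1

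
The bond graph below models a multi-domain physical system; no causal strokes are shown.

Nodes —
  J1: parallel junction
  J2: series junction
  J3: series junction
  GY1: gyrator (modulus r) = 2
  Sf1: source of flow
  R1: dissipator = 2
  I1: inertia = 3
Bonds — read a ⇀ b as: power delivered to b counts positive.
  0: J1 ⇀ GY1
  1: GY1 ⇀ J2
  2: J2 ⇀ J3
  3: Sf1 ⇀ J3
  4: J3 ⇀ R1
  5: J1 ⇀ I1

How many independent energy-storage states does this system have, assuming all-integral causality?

bond 3 stroke at Sf1  (source Sf1 imposes f)
bond 2 stroke at J3  (J3 flow already set via bond 3)
bond 4 stroke at J3  (common-f at J3 fixed by 3)
bond 1 stroke at J2  (1-jn J2 has f-setter on 2)
bond 0 stroke at J1  (through GY1, causality inverts; strokes same side of GY1)
bond 5 stroke at I1  (0-jn J1 has e-setter on 0)

1  (I1 all integral)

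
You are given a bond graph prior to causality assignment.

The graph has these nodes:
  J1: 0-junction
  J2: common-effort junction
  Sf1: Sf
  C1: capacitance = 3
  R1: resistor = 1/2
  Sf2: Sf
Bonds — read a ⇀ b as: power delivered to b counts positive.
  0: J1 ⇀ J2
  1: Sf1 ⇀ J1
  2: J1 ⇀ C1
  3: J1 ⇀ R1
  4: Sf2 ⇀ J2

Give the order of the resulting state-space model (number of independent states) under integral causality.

1  (C1 all integral)

b1 stroke at Sf1  (Sf1 (Sf) sets flow on bond)
b4 stroke at Sf2  (Sf2 (Sf) sets flow on bond)
b0 stroke at J2  (closing 0-jn rule on J2)
b2 stroke at J1  (C1: C, integral causality)
b3 stroke at R1  (J1 effort already set via bond 2)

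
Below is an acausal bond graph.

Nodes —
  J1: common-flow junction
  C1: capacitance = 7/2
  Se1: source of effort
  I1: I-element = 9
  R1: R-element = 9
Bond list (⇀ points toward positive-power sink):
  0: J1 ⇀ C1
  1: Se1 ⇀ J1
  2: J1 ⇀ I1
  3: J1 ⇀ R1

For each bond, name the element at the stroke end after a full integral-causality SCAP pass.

#1 stroke→J1  (Se1: effort source, stroke at far end)
#0 stroke→J1  (prefer integral on C1)
#2 stroke→I1  (prefer integral on I1)
#3 stroke→J1  (J1 flow already set via bond 2)

b0 →J1
b1 →J1
b2 →I1
b3 →J1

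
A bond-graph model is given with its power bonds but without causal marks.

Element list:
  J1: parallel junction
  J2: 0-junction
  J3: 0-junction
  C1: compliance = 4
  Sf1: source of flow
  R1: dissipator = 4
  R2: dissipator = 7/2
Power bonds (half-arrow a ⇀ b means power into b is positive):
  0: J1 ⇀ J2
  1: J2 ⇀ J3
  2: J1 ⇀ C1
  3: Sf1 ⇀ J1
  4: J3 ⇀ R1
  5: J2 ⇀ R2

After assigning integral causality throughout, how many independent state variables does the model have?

bond 3 stroke→Sf1  (Sf1: flow source, stroke at near end)
bond 2 stroke→J1  (C1: C, integral causality)
bond 0 stroke→J2  (common-e at J1 fixed by 2)
bond 1 stroke→J3  (common-e at J2 fixed by 0)
bond 5 stroke→R2  (common-e at J2 fixed by 0)
bond 4 stroke→R1  (J3 effort already set via bond 1)

1  (C1 all integral)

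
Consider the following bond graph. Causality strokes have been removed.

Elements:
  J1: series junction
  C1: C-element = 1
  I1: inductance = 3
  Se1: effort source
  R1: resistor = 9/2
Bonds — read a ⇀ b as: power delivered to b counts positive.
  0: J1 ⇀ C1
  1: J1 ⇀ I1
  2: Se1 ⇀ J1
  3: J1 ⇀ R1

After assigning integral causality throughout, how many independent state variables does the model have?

bond 2 →J1  (Se1 fixes effort; stroke away)
bond 0 →J1  (C1 outputs effort q/C1)
bond 1 →I1  (prefer integral on I1)
bond 3 →J1  (common-f at J1 fixed by 1)

2  (C1, I1 all integral)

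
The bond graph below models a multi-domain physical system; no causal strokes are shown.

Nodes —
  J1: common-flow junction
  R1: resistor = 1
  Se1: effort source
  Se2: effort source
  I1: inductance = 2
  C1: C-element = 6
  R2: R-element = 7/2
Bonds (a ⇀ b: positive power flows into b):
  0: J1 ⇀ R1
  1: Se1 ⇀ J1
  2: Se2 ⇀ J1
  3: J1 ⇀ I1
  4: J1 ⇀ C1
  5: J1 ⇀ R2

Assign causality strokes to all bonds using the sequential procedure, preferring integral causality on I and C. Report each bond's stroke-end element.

bond 1 →J1  (Se1: effort source, stroke at far end)
bond 2 →J1  (source Se2 imposes e)
bond 3 →I1  (I1 outputs flow p/I1)
bond 0 →J1  (common-f at J1 fixed by 3)
bond 4 →J1  (J1 flow already set via bond 3)
bond 5 →J1  (J1: bond 3 brought flow, rest push out)

bond 0 →J1
bond 1 →J1
bond 2 →J1
bond 3 →I1
bond 4 →J1
bond 5 →J1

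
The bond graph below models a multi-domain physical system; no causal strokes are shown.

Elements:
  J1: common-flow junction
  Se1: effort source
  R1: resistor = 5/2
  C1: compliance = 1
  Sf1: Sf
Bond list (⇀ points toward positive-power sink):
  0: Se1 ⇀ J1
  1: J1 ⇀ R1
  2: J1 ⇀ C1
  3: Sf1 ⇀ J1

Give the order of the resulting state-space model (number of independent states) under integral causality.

1  (C1 all integral)

#0 →J1  (Se1 fixes effort; stroke away)
#3 →Sf1  (Sf1: flow source, stroke at near end)
#1 →J1  (J1 flow already set via bond 3)
#2 →J1  (1-jn J1 has f-setter on 3)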